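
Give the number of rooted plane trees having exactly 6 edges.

Rooted ordered trees with n edges are counted by C_n; here n = 6.
C_6 = 132.

132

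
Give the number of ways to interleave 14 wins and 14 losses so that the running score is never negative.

2674440

Ballot sequences with n votes each where one side never trails are Dyck words, counted by C_n; here n = 14.
C_14 = C_13 · 2(2·13+1)/(13+2) = 742900 · 54/15 = 2674440.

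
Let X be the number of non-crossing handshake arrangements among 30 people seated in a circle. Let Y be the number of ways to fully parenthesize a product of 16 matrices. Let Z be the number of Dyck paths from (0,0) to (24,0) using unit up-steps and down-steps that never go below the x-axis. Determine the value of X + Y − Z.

With 30 = 2·15 people, non-crossing handshake pairings are non-crossing perfect matchings on a circle, counted by C_15. So X = C_15 = 9694845.
Bracketing 16 factors into binary products is counted by C_{16−1} = C_15. So Y = C_15 = 9694845.
A Dyck path with 12 up-steps and 12 down-steps has semilength 12, so there are C_12 of them. So Z = C_12 = 208012.
X + Y − Z = 9694845 + 9694845 − 208012 = 19181678.

19181678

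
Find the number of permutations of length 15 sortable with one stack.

9694845

Stack-sortable permutations are exactly the 231-avoiding ones, counted by C_n; here n = 15.
C_15 = 9694845.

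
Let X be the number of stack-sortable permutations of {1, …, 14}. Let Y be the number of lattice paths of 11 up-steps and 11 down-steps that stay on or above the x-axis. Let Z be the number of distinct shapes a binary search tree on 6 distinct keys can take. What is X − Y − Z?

2615522

Stack-sortable permutations are exactly the 231-avoiding ones, counted by C_n; here n = 14. So X = C_14 = 2674440.
Paths of 11 up- and 11 down-steps that never dip below the axis are Dyck paths; their count is C_11. So Y = C_11 = 58786.
Rooted binary trees with 6 nodes (each child slot possibly empty) number C_6. So Z = C_6 = 132.
X − Y − Z = 2674440 − 58786 − 132 = 2615522.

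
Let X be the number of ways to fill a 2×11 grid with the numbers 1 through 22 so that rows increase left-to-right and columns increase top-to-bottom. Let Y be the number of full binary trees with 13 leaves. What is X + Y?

266798

By the hook-length formula (or a Dyck-path bijection), SYT of shape 2×11 number C_11. So X = C_11 = 58786.
Full binary trees with 13 leaves have 13−1 = 12 internal nodes, so there are C_12 of them. So Y = C_12 = 208012.
X + Y = 58786 + 208012 = 266798.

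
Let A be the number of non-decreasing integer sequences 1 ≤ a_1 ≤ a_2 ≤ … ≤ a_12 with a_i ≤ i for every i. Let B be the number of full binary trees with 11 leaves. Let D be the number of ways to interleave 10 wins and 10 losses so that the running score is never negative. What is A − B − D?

Such sub-staircase sequences of length n are counted by C_n; here n = 12. So A = C_12 = 208012.
A full binary tree with L leaves has L−1 internal nodes and is counted by C_{L−1}; L = 11 gives C_10. So B = C_10 = 16796.
Ballot sequences with n votes each where one side never trails are Dyck words, counted by C_n; here n = 10. So D = C_10 = 16796.
A − B − D = 208012 − 16796 − 16796 = 174420.

174420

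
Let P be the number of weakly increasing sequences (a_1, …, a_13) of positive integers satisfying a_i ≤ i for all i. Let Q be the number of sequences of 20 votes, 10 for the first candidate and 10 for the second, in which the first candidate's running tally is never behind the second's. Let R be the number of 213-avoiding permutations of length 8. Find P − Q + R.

Weakly increasing sequences with a_i ≤ i biject with Dyck paths of semilength 13, so there are C_13. So P = C_13 = 742900.
Reading a vote for the leader as '(' and for the other as ')' turns such a sequence into a balanced string of 10 pairs, so the count is C_10. So Q = C_10 = 16796.
For any fixed pattern of length 3, the pattern-avoiding permutations of [8] number C_8. So R = C_8 = 1430.
P − Q + R = 742900 − 16796 + 1430 = 727534.

727534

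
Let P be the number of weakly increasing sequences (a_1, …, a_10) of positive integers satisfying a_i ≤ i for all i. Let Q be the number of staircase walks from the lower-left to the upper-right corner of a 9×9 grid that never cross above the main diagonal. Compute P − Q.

11934

Such sub-staircase sequences of length n are counted by C_n; here n = 10. So P = C_10 = 16796.
Monotone paths in an n×n grid that stay weakly below the diagonal are counted by C_n; here n = 9. So Q = C_9 = 4862.
P − Q = 16796 − 4862 = 11934.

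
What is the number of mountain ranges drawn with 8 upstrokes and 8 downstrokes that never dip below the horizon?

Paths of 8 up- and 8 down-steps that never dip below the axis are Dyck paths; their count is C_8.
C_8 = C(16,8)/9 = 12870/9 = 1430.

1430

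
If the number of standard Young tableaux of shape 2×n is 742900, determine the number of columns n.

Standard Young tableaux of shape 2×n are counted by C_n. Since C_13 = 742900, the index is 13.

13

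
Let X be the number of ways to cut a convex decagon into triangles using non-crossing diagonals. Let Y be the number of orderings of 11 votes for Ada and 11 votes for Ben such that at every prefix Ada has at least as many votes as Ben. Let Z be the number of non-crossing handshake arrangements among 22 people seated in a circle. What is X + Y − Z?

1430

A convex 10-gon is triangulated into 8 triangles, and the number of such triangulations is the Catalan number C_{10−2} = C_8. So X = C_8 = 1430.
Reading a vote for the leader as '(' and for the other as ')' turns such a sequence into a balanced string of 11 pairs, so the count is C_11. So Y = C_11 = 58786.
Non-crossing handshake pairings of 2n people are counted by C_n; 22 people gives n = 11. So Z = C_11 = 58786.
X + Y − Z = 1430 + 58786 − 58786 = 1430.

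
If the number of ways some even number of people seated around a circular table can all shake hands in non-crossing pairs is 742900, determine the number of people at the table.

26

Non-crossing handshake pairings of 2n people are counted by C_n; 742900 = C_13.
So n = 13, and there are 2n = 26 people.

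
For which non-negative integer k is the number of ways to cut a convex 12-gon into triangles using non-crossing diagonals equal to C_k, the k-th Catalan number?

10

Triangulations of a convex m-gon are counted by C_{m−2}; with m = 12 this is C_10.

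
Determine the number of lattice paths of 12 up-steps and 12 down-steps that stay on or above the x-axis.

Paths of 12 up- and 12 down-steps that never dip below the axis are Dyck paths; their count is C_12.
C_12 = C(24,12)/13 = 2704156/13 = 208012.

208012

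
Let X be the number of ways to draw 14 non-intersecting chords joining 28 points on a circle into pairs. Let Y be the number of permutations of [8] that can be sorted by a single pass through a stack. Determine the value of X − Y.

Non-crossing perfect matchings of 2n points on a circle are counted by C_n; with 28 points, n = 14. So X = C_14 = 2674440.
Stack-sortable permutations are exactly the 231-avoiding ones, counted by C_n; here n = 8. So Y = C_8 = 1430.
X − Y = 2674440 − 1430 = 2673010.

2673010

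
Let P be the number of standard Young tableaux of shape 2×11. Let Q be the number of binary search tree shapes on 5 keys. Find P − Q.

58744

Standard Young tableaux of shape 2×n are counted by C_n; here n = 11. So P = C_11 = 58786.
There are C_n binary search tree shapes on n keys; with n = 5 that is C_5. So Q = C_5 = 42.
P − Q = 58786 − 42 = 58744.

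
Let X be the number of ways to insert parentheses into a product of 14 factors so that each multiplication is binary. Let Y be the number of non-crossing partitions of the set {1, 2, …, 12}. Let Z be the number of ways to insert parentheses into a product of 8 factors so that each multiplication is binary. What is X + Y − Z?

950483

Bracketing 14 factors into binary products is counted by C_{14−1} = C_13. So X = C_13 = 742900.
The non-crossing partitions of [12] form a lattice of size C_12. So Y = C_12 = 208012.
Parenthesizations of m factors correspond to full binary trees with m leaves, counted by C_{m−1}; m = 8 gives C_7. So Z = C_7 = 429.
X + Y − Z = 742900 + 208012 − 429 = 950483.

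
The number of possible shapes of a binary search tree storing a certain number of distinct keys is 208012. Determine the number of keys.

Binary search tree shapes on n keys are counted by C_n; 208012 = C_12.

12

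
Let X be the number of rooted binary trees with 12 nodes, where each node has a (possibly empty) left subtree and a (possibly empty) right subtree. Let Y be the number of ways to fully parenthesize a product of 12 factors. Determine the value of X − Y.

There are C_n binary search tree shapes on n keys; with n = 12 that is C_12. So X = C_12 = 208012.
Ways to associate a product of 12 factors correspond to binary trees on 12 leaves, so the count is C_11. So Y = C_11 = 58786.
X − Y = 208012 − 58786 = 149226.

149226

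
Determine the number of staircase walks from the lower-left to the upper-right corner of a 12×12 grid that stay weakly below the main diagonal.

208012

Monotone paths in an n×n grid that stay weakly below the diagonal are counted by C_n; here n = 12.
C_12 = C(24,12)/13 = 2704156/13 = 208012.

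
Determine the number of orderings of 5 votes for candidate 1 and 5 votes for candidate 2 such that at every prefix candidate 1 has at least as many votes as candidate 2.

42

Ballot sequences with n votes each where one side never trails are Dyck words, counted by C_n; here n = 5.
C_5 = C(10,5)/6 = 252/6 = 42.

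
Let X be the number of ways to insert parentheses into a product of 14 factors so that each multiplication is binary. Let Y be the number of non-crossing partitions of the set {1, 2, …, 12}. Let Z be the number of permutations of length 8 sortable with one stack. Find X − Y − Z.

Parenthesizations of m factors correspond to full binary trees with m leaves, counted by C_{m−1}; m = 14 gives C_13. So X = C_13 = 742900.
The non-crossing partitions of [12] form a lattice of size C_12. So Y = C_12 = 208012.
Stack-sortable permutations are exactly the 231-avoiding ones, counted by C_n; here n = 8. So Z = C_8 = 1430.
X − Y − Z = 742900 − 208012 − 1430 = 533458.

533458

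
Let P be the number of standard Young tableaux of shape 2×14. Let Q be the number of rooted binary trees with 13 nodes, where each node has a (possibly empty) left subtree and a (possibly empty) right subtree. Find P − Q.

1931540

Standard Young tableaux of shape 2×n are counted by C_n; here n = 14. So P = C_14 = 2674440.
There are C_n binary search tree shapes on n keys; with n = 13 that is C_13. So Q = C_13 = 742900.
P − Q = 2674440 − 742900 = 1931540.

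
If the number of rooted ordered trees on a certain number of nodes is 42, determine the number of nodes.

6

Rooted ordered trees on m nodes are counted by C_{m−1}. The Catalan number equal to 42 is C_5.
So the index is 5, and the number of nodes is 5 + 1 = 6.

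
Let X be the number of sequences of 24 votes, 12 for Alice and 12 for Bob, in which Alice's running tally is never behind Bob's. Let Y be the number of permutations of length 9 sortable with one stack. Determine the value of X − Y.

203150

Ballot sequences with n votes each where one side never trails are Dyck words, counted by C_n; here n = 12. So X = C_12 = 208012.
Stack-sortable permutations are exactly the 231-avoiding ones, counted by C_n; here n = 9. So Y = C_9 = 4862.
X − Y = 208012 − 4862 = 203150.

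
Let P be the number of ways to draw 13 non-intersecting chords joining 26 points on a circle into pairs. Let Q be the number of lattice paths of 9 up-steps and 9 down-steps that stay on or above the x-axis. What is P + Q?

747762

Non-crossing perfect matchings of 2n points on a circle are counted by C_n; with 26 points, n = 13. So P = C_13 = 742900.
Paths of 9 up- and 9 down-steps that never dip below the axis are Dyck paths; their count is C_9. So Q = C_9 = 4862.
P + Q = 742900 + 4862 = 747762.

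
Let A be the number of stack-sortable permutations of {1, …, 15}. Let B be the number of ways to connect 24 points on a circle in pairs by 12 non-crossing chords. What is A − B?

By Knuth's characterisation, the stack-sortable permutations of length 15 are the 231-avoiders, numbering C_15. So A = C_15 = 9694845.
Pairing 24 circle points by 12 non-crossing chords gives C_12 matchings. So B = C_12 = 208012.
A − B = 9694845 − 208012 = 9486833.

9486833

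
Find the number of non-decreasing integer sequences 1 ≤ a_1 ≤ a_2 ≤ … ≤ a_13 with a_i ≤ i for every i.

742900

Weakly increasing sequences with a_i ≤ i biject with Dyck paths of semilength 13, so there are C_13.
C_13 = C(26,13)/14 = 10400600/14 = 742900.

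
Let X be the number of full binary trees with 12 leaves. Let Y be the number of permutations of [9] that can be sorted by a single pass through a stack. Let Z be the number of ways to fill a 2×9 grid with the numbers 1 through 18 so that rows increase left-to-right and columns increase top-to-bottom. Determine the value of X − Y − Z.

A full binary tree with L leaves has L−1 internal nodes and is counted by C_{L−1}; L = 12 gives C_11. So X = C_11 = 58786.
By Knuth's characterisation, the stack-sortable permutations of length 9 are the 231-avoiders, numbering C_9. So Y = C_9 = 4862.
Standard Young tableaux of shape 2×n are counted by C_n; here n = 9. So Z = C_9 = 4862.
X − Y − Z = 58786 − 4862 − 4862 = 49062.

49062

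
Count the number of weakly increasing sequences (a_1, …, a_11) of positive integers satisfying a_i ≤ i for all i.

Weakly increasing sequences with a_i ≤ i biject with Dyck paths of semilength 11, so there are C_11.
C_11 = C(22,11)/12 = 705432/12 = 58786.

58786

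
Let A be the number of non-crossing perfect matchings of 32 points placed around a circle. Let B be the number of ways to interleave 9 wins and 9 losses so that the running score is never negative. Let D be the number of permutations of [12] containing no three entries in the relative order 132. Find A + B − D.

35154520

Pairing 32 circle points by 16 non-crossing chords gives C_16 matchings. So A = C_16 = 35357670.
Reading a vote for the leader as '(' and for the other as ')' turns such a sequence into a balanced string of 9 pairs, so the count is C_9. So B = C_9 = 4862.
Permutations of [n] avoiding any single length-3 pattern are counted by C_n; here n = 12. So D = C_12 = 208012.
A + B − D = 35357670 + 4862 − 208012 = 35154520.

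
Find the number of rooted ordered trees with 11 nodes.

Rooted ordered (plane) trees on m nodes have m−1 edges and are counted by C_{m−1}; m = 11 gives C_10.
C_10 = C(20,10)/11 = 184756/11 = 16796.

16796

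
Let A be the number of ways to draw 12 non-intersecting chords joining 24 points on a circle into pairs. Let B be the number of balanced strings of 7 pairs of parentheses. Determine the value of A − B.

207583

Pairing 24 circle points by 12 non-crossing chords gives C_12 matchings. So A = C_12 = 208012.
Balanced strings of n pairs of brackets are counted by C_n; here n = 7. So B = C_7 = 429.
A − B = 208012 − 429 = 207583.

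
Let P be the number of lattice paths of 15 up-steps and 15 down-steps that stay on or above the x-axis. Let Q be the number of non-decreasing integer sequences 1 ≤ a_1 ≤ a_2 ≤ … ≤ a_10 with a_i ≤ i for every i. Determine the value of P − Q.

9678049

Paths of 15 up- and 15 down-steps that never dip below the axis are Dyck paths; their count is C_15. So P = C_15 = 9694845.
Such sub-staircase sequences of length n are counted by C_n; here n = 10. So Q = C_10 = 16796.
P − Q = 9694845 − 16796 = 9678049.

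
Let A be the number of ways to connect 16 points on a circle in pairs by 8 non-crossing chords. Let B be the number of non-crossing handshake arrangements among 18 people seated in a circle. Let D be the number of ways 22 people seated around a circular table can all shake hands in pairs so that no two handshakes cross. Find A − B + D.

Non-crossing perfect matchings of 2n points on a circle are counted by C_n; with 16 points, n = 8. So A = C_8 = 1430.
With 18 = 2·9 people, non-crossing handshake pairings are non-crossing perfect matchings on a circle, counted by C_9. So B = C_9 = 4862.
With 22 = 2·11 people, non-crossing handshake pairings are non-crossing perfect matchings on a circle, counted by C_11. So D = C_11 = 58786.
A − B + D = 1430 − 4862 + 58786 = 55354.

55354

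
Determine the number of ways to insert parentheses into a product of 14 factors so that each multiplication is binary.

Parenthesizations of m factors correspond to full binary trees with m leaves, counted by C_{m−1}; m = 14 gives C_13.
C_13 = C(26,13)/14 = 10400600/14 = 742900.

742900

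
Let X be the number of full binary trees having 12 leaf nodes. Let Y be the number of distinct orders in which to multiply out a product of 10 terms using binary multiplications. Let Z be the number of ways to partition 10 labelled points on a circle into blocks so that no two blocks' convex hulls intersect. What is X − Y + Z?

70720

A full binary tree with L leaves has L−1 internal nodes and is counted by C_{L−1}; L = 12 gives C_11. So X = C_11 = 58786.
Bracketing 10 factors into binary products is counted by C_{10−1} = C_9. So Y = C_9 = 4862.
Non-crossing partitions of an n-element set are counted by C_n; here n = 10. So Z = C_10 = 16796.
X − Y + Z = 58786 − 4862 + 16796 = 70720.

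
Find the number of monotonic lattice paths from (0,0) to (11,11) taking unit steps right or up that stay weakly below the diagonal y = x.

58786

Sub-diagonal monotone paths from (0,0) to (11,11) biject with Dyck paths of semilength 11, giving C_11.
C_11 = C(22,11)/12 = 705432/12 = 58786.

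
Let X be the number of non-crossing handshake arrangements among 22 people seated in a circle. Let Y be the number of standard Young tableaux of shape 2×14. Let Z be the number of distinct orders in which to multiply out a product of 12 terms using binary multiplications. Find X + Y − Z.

2674440

With 22 = 2·11 people, non-crossing handshake pairings are non-crossing perfect matchings on a circle, counted by C_11. So X = C_11 = 58786.
Standard Young tableaux of shape 2×n are counted by C_n; here n = 14. So Y = C_14 = 2674440.
Parenthesizations of m factors correspond to full binary trees with m leaves, counted by C_{m−1}; m = 12 gives C_11. So Z = C_11 = 58786.
X + Y − Z = 58786 + 2674440 − 58786 = 2674440.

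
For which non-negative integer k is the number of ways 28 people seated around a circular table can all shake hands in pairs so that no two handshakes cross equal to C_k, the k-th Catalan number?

14

Non-crossing handshake pairings of 2n people are counted by C_n; 28 people gives n = 14.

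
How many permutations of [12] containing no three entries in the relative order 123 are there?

208012

Permutations of [n] avoiding any single length-3 pattern are counted by C_n; here n = 12.
C_12 = C(24,12)/13 = 2704156/13 = 208012.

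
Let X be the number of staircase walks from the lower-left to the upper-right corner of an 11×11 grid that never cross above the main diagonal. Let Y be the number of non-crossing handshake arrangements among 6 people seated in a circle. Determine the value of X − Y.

58781

Monotone paths in an n×n grid that stay weakly below the diagonal are counted by C_n; here n = 11. So X = C_11 = 58786.
Non-crossing handshake pairings of 2n people are counted by C_n; 6 people gives n = 3. So Y = C_3 = 5.
X − Y = 58786 − 5 = 58781.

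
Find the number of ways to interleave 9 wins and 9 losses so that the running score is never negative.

Reading a vote for the leader as '(' and for the other as ')' turns such a sequence into a balanced string of 9 pairs, so the count is C_9.
C_9 = 4862.

4862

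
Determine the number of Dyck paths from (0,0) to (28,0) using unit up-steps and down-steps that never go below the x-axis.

2674440

Paths of 14 up- and 14 down-steps that never dip below the axis are Dyck paths; their count is C_14.
C_14 = C(28,14)/15 = 40116600/15 = 2674440.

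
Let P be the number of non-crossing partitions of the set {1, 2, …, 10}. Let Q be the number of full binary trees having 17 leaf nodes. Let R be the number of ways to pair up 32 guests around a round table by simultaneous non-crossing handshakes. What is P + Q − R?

Non-crossing partitions of an n-element set are counted by C_n; here n = 10. So P = C_10 = 16796.
Full binary trees with 17 leaves have 17−1 = 16 internal nodes, so there are C_16 of them. So Q = C_16 = 35357670.
Non-crossing handshake pairings of 2n people are counted by C_n; 32 people gives n = 16. So R = C_16 = 35357670.
P + Q − R = 16796 + 35357670 − 35357670 = 16796.

16796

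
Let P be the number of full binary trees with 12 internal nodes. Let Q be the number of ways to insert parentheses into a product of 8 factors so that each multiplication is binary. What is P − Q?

Full binary trees with n internal nodes are counted by C_n; here n = 12. So P = C_12 = 208012.
Ways to associate a product of 8 factors correspond to binary trees on 8 leaves, so the count is C_7. So Q = C_7 = 429.
P − Q = 208012 − 429 = 207583.

207583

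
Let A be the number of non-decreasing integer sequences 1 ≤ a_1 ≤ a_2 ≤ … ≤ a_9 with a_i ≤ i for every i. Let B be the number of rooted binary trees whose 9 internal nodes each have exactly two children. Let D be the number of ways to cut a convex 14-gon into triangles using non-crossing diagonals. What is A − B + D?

208012

Such sub-staircase sequences of length n are counted by C_n; here n = 9. So A = C_9 = 4862.
The number of full binary trees on 9 internal nodes is the Catalan number C_9. So B = C_9 = 4862.
A convex 14-gon is triangulated into 12 triangles, and the number of such triangulations is the Catalan number C_{14−2} = C_12. So D = C_12 = 208012.
A − B + D = 4862 − 4862 + 208012 = 208012.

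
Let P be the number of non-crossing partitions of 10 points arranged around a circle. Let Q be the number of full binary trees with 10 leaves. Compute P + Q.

Non-crossing partitions of an n-element set are counted by C_n; here n = 10. So P = C_10 = 16796.
A full binary tree with L leaves has L−1 internal nodes and is counted by C_{L−1}; L = 10 gives C_9. So Q = C_9 = 4862.
P + Q = 16796 + 4862 = 21658.

21658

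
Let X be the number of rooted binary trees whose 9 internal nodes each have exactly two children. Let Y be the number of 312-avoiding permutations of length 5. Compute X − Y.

4820

Full binary trees with n internal nodes are counted by C_n; here n = 9. So X = C_9 = 4862.
Permutations of [n] avoiding any single length-3 pattern are counted by C_n; here n = 5. So Y = C_5 = 42.
X − Y = 4862 − 42 = 4820.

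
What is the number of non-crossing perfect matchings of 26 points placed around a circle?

742900

Pairing 26 circle points by 13 non-crossing chords gives C_13 matchings.
C_13 = C_12 · 2(2·12+1)/(12+2) = 208012 · 50/14 = 742900.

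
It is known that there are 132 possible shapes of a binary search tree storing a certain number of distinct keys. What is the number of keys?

6

Binary search tree shapes on n keys are counted by C_n, and C_6 = 132.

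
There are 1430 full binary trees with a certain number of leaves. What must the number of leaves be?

Full binary trees with L leaves are counted by C_{L−1}. Since C_8 = 1430, the index is 8.
So the index is 8, and the number of leaves is 8 + 1 = 9.

9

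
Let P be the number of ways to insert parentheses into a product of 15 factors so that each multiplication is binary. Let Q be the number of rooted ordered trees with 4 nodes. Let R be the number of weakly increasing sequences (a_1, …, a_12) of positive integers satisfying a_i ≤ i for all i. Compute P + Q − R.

2466433

Ways to associate a product of 15 factors correspond to binary trees on 15 leaves, so the count is C_14. So P = C_14 = 2674440.
Rooted ordered (plane) trees on m nodes have m−1 edges and are counted by C_{m−1}; m = 4 gives C_3. So Q = C_3 = 5.
Such sub-staircase sequences of length n are counted by C_n; here n = 12. So R = C_12 = 208012.
P + Q − R = 2674440 + 5 − 208012 = 2466433.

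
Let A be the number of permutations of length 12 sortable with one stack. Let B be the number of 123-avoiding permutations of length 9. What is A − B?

Stack-sortable permutations are exactly the 231-avoiding ones, counted by C_n; here n = 12. So A = C_12 = 208012.
Permutations of [n] avoiding any single length-3 pattern are counted by C_n; here n = 9. So B = C_9 = 4862.
A − B = 208012 − 4862 = 203150.

203150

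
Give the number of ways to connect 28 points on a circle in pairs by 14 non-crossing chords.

2674440

Pairing 28 circle points by 14 non-crossing chords gives C_14 matchings.
C_14 = C(28,14)/15 = 40116600/15 = 2674440.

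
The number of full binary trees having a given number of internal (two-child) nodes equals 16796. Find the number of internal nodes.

Full binary trees with n internal nodes are counted by C_n, and C_10 = 16796.

10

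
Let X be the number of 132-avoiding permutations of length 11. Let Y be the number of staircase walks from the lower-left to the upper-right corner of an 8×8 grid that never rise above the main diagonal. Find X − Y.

57356

Permutations of [n] avoiding any single length-3 pattern are counted by C_n; here n = 11. So X = C_11 = 58786.
Monotone paths in an n×n grid that stay weakly below the diagonal are counted by C_n; here n = 8. So Y = C_8 = 1430.
X − Y = 58786 − 1430 = 57356.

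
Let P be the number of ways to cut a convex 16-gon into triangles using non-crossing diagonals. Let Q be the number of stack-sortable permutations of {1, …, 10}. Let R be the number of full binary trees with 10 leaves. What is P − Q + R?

The number of triangulations of a 16-gon is the Catalan number C_14 (index = sides − 2). So P = C_14 = 2674440.
By Knuth's characterisation, the stack-sortable permutations of length 10 are the 231-avoiders, numbering C_10. So Q = C_10 = 16796.
Full binary trees with 10 leaves have 10−1 = 9 internal nodes, so there are C_9 of them. So R = C_9 = 4862.
P − Q + R = 2674440 − 16796 + 4862 = 2662506.

2662506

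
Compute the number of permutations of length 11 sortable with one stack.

Stack-sortable permutations are exactly the 231-avoiding ones, counted by C_n; here n = 11.
C_11 = C_10 · 2(2·10+1)/(10+2) = 16796 · 42/12 = 58786.

58786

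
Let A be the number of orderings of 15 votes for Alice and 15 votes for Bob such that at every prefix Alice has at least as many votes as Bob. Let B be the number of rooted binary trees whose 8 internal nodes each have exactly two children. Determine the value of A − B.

9693415

Reading a vote for the leader as '(' and for the other as ')' turns such a sequence into a balanced string of 15 pairs, so the count is C_15. So A = C_15 = 9694845.
The number of full binary trees on 8 internal nodes is the Catalan number C_8. So B = C_8 = 1430.
A − B = 9694845 − 1430 = 9693415.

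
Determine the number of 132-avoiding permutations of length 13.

742900

For any fixed pattern of length 3, the pattern-avoiding permutations of [13] number C_13.
C_13 = C(26,13)/14 = 10400600/14 = 742900.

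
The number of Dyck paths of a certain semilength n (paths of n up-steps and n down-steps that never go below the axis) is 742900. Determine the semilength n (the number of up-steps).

13

Dyck paths of semilength n are counted by C_n, and C_13 = 742900.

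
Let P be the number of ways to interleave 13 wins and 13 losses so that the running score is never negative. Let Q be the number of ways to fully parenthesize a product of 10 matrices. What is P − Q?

738038

Reading a vote for the leader as '(' and for the other as ')' turns such a sequence into a balanced string of 13 pairs, so the count is C_13. So P = C_13 = 742900.
Ways to associate a product of 10 factors correspond to binary trees on 10 leaves, so the count is C_9. So Q = C_9 = 4862.
P − Q = 742900 − 4862 = 738038.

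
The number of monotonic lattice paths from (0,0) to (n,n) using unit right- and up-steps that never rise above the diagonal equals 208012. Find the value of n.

12

Such diagonal-avoiding paths in an n×n grid are counted by C_n. Since C_12 = 208012, the index is 12.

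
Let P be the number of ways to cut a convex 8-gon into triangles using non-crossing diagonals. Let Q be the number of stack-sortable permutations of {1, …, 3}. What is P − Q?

127

Triangulations of a convex m-gon are counted by C_{m−2}; with m = 8 this is C_6. So P = C_6 = 132.
Stack-sortable permutations are exactly the 231-avoiding ones, counted by C_n; here n = 3. So Q = C_3 = 5.
P − Q = 132 − 5 = 127.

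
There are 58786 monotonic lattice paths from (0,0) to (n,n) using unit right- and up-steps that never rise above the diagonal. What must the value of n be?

11

Such diagonal-avoiding paths in an n×n grid are counted by C_n; 58786 = C_11.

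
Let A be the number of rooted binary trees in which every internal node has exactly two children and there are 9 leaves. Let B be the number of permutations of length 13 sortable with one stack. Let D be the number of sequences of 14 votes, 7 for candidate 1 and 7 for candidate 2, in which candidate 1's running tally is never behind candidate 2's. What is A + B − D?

743901

Full binary trees with 9 leaves have 9−1 = 8 internal nodes, so there are C_8 of them. So A = C_8 = 1430.
By Knuth's characterisation, the stack-sortable permutations of length 13 are the 231-avoiders, numbering C_13. So B = C_13 = 742900.
Ballot sequences with n votes each where one side never trails are Dyck words, counted by C_n; here n = 7. So D = C_7 = 429.
A + B − D = 1430 + 742900 − 429 = 743901.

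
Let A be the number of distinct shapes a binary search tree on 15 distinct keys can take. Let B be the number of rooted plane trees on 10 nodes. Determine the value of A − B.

9689983

Rooted binary trees with 15 nodes (each child slot possibly empty) number C_15. So A = C_15 = 9694845.
A rooted plane tree on 10 nodes has 9 edges, and such trees are counted by C_9. So B = C_9 = 4862.
A − B = 9694845 − 4862 = 9689983.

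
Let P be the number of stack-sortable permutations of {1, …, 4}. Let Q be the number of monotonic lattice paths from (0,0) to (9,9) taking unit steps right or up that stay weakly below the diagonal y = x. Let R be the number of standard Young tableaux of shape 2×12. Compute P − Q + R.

By Knuth's characterisation, the stack-sortable permutations of length 4 are the 231-avoiders, numbering C_4. So P = C_4 = 14.
Monotone paths in an n×n grid that stay weakly below the diagonal are counted by C_n; here n = 9. So Q = C_9 = 4862.
By the hook-length formula (or a Dyck-path bijection), SYT of shape 2×12 number C_12. So R = C_12 = 208012.
P − Q + R = 14 − 4862 + 208012 = 203164.

203164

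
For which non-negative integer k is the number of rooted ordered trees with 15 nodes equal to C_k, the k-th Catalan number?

14

Rooted ordered (plane) trees on m nodes have m−1 edges and are counted by C_{m−1}; m = 15 gives C_14.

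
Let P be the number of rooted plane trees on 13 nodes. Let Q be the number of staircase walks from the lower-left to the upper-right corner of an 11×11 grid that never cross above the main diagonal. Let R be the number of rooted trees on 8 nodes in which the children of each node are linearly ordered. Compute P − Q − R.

A rooted plane tree on 13 nodes has 12 edges, and such trees are counted by C_12. So P = C_12 = 208012.
Monotone paths in an n×n grid that stay weakly below the diagonal are counted by C_n; here n = 11. So Q = C_11 = 58786.
A rooted plane tree on 8 nodes has 7 edges, and such trees are counted by C_7. So R = C_7 = 429.
P − Q − R = 208012 − 58786 − 429 = 148797.

148797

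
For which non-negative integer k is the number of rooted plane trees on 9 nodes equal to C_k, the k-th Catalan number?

Rooted ordered (plane) trees on m nodes have m−1 edges and are counted by C_{m−1}; m = 9 gives C_8.

8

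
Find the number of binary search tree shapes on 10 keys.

16796

There are C_n binary search tree shapes on n keys; with n = 10 that is C_10.
C_10 = C_9 · 2(2·9+1)/(9+2) = 4862 · 38/11 = 16796.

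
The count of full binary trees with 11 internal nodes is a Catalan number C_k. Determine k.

11

The number of full binary trees on 11 internal nodes is the Catalan number C_11.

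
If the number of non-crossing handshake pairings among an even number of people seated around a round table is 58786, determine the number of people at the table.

Non-crossing handshake pairings of 2n people are counted by C_n; 58786 = C_11.
So n = 11, and there are 2n = 22 people.

22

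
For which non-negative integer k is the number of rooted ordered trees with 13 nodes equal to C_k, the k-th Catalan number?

12

Rooted ordered (plane) trees on m nodes have m−1 edges and are counted by C_{m−1}; m = 13 gives C_12.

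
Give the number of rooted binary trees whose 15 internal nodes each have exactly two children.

9694845

The number of full binary trees on 15 internal nodes is the Catalan number C_15.
C_15 = 9694845.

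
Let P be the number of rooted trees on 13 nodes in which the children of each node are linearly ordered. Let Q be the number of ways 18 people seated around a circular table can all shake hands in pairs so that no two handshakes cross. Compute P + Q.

212874

Rooted ordered (plane) trees on m nodes have m−1 edges and are counted by C_{m−1}; m = 13 gives C_12. So P = C_12 = 208012.
With 18 = 2·9 people, non-crossing handshake pairings are non-crossing perfect matchings on a circle, counted by C_9. So Q = C_9 = 4862.
P + Q = 208012 + 4862 = 212874.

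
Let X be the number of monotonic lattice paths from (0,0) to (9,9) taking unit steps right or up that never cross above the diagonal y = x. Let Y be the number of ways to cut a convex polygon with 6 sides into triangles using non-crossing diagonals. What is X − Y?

Monotone paths in an n×n grid that stay weakly below the diagonal are counted by C_n; here n = 9. So X = C_9 = 4862.
A convex 6-gon is triangulated into 4 triangles, and the number of such triangulations is the Catalan number C_{6−2} = C_4. So Y = C_4 = 14.
X − Y = 4862 − 14 = 4848.

4848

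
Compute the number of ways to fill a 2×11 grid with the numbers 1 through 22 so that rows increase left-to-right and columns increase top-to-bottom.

By the hook-length formula (or a Dyck-path bijection), SYT of shape 2×11 number C_11.
C_11 = C_10 · 2(2·10+1)/(10+2) = 16796 · 42/12 = 58786.

58786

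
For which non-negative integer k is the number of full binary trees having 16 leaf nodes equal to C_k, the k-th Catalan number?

Full binary trees with 16 leaves have 16−1 = 15 internal nodes, so there are C_15 of them.

15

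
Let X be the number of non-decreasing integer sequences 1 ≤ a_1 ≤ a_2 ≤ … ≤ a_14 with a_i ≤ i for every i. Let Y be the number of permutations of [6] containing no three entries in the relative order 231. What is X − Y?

Weakly increasing sequences with a_i ≤ i biject with Dyck paths of semilength 14, so there are C_14. So X = C_14 = 2674440.
Permutations of [n] avoiding any single length-3 pattern are counted by C_n; here n = 6. So Y = C_6 = 132.
X − Y = 2674440 − 132 = 2674308.

2674308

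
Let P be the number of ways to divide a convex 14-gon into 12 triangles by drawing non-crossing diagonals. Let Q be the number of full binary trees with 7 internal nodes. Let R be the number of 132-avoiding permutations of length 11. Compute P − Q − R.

148797

The number of triangulations of a 14-gon is the Catalan number C_12 (index = sides − 2). So P = C_12 = 208012.
Full binary trees with n internal nodes are counted by C_n; here n = 7. So Q = C_7 = 429.
Permutations of [n] avoiding any single length-3 pattern are counted by C_n; here n = 11. So R = C_11 = 58786.
P − Q − R = 208012 − 429 − 58786 = 148797.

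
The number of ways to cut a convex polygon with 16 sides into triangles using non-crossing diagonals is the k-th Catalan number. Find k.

14

Triangulations of a convex m-gon are counted by C_{m−2}; with m = 16 this is C_14.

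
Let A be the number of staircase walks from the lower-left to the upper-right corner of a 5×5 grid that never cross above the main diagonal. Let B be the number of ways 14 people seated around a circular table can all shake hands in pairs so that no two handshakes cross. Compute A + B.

471

Monotone paths in an n×n grid that stay weakly below the diagonal are counted by C_n; here n = 5. So A = C_5 = 42.
With 14 = 2·7 people, non-crossing handshake pairings are non-crossing perfect matchings on a circle, counted by C_7. So B = C_7 = 429.
A + B = 42 + 429 = 471.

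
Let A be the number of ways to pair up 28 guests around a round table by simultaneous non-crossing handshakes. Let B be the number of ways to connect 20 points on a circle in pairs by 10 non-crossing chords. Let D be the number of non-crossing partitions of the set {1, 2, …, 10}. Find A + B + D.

2708032

Non-crossing handshake pairings of 2n people are counted by C_n; 28 people gives n = 14. So A = C_14 = 2674440.
Pairing 20 circle points by 10 non-crossing chords gives C_10 matchings. So B = C_10 = 16796.
Non-crossing partitions of an n-element set are counted by C_n; here n = 10. So D = C_10 = 16796.
A + B + D = 2674440 + 16796 + 16796 = 2708032.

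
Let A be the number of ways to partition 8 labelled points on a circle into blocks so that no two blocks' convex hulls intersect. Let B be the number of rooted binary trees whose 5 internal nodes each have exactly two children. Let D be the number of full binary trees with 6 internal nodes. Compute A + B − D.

The non-crossing partitions of [8] form a lattice of size C_8. So A = C_8 = 1430.
Full binary trees with n internal nodes are counted by C_n; here n = 5. So B = C_5 = 42.
Full binary trees with n internal nodes are counted by C_n; here n = 6. So D = C_6 = 132.
A + B − D = 1430 + 42 − 132 = 1340.

1340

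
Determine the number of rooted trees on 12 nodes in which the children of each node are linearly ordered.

58786

Rooted ordered (plane) trees on m nodes have m−1 edges and are counted by C_{m−1}; m = 12 gives C_11.
C_11 = C_10 · 2(2·10+1)/(10+2) = 16796 · 42/12 = 58786.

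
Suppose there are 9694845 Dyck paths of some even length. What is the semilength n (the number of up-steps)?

Dyck paths of semilength n are counted by C_n, and C_15 = 9694845.

15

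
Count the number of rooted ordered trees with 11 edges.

58786

Rooted ordered trees with n edges are counted by C_n; here n = 11.
C_11 = C_10 · 2(2·10+1)/(10+2) = 16796 · 42/12 = 58786.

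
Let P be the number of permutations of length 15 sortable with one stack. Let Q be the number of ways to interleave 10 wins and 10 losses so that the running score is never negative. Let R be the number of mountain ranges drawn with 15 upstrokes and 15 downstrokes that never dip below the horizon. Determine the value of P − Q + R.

Stack-sortable permutations are exactly the 231-avoiding ones, counted by C_n; here n = 15. So P = C_15 = 9694845.
Reading a vote for the leader as '(' and for the other as ')' turns such a sequence into a balanced string of 10 pairs, so the count is C_10. So Q = C_10 = 16796.
Dyck paths of semilength n (length 2n) are counted by C_n; here n = 15. So R = C_15 = 9694845.
P − Q + R = 9694845 − 16796 + 9694845 = 19372894.

19372894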